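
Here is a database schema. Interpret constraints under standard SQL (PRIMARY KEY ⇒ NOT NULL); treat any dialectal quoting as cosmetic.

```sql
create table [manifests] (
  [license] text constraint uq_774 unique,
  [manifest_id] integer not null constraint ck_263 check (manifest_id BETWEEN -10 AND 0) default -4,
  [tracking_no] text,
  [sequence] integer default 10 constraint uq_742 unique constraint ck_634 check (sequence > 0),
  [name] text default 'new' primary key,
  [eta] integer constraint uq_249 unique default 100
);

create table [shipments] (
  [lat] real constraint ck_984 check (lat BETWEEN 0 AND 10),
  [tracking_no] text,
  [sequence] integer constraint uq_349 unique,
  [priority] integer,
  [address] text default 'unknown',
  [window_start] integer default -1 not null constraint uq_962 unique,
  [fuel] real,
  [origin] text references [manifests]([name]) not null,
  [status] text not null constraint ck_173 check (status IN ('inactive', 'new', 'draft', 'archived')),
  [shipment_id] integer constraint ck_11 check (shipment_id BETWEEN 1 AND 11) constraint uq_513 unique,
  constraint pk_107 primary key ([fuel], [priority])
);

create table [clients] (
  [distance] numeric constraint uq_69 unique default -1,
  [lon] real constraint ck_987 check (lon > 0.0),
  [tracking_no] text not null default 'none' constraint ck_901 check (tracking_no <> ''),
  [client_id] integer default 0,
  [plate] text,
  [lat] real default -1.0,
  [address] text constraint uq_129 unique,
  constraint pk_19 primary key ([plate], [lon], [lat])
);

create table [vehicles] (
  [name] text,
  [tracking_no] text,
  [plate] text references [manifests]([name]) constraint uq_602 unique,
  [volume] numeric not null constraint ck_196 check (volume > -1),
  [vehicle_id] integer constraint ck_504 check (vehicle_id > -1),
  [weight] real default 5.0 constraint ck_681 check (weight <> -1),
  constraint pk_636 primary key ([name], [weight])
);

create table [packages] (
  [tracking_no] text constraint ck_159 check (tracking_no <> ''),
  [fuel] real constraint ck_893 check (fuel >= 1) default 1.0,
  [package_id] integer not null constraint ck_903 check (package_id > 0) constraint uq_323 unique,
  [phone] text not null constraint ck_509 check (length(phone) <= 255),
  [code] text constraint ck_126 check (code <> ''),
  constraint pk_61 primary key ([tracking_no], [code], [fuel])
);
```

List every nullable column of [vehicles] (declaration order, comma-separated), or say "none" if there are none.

tracking_no, plate, vehicle_id

- name: part of the PRIMARY KEY, which implies NOT NULL → not nullable.
- tracking_no: no NOT NULL constraint applies → nullable.
- plate: a foreign key column may be NULL unless separately constrained → nullable.
- volume: declared NOT NULL → not nullable.
- vehicle_id: CHECK does not forbid NULL (a CHECK constraint passes when its expression is NULL) → nullable.
- weight: part of the PRIMARY KEY, which implies NOT NULL → not nullable.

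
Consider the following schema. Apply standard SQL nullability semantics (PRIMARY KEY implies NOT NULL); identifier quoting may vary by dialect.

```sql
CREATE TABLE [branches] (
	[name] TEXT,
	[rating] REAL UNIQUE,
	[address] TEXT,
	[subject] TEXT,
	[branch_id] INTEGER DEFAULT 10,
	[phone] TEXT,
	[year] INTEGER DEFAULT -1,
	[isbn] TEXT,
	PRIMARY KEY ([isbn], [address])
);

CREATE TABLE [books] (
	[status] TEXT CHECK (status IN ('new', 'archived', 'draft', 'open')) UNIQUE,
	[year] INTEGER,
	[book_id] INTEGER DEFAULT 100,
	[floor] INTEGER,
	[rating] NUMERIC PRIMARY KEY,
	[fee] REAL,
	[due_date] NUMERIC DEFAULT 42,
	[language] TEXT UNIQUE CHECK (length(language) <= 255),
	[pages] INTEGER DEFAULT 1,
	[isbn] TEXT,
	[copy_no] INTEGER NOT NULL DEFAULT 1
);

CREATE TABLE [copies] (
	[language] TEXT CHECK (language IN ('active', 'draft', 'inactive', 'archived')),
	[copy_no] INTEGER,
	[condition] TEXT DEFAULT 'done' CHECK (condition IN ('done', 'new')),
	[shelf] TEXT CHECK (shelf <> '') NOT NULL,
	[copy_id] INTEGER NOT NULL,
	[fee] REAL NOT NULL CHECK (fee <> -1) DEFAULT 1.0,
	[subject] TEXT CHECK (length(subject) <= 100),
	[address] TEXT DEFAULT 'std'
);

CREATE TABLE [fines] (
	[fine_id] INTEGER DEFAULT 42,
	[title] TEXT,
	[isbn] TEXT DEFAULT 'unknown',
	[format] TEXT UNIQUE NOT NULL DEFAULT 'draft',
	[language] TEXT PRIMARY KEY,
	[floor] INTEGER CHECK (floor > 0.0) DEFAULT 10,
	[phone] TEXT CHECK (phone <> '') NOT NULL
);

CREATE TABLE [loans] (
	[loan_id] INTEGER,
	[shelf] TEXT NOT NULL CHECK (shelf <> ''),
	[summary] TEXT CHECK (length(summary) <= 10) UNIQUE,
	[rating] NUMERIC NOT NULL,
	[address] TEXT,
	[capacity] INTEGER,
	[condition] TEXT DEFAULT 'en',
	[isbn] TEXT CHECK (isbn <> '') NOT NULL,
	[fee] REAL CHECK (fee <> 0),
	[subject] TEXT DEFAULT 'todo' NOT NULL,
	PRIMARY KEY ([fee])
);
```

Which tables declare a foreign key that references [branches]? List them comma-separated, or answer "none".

No REFERENCES clause anywhere in the schema names branches.

none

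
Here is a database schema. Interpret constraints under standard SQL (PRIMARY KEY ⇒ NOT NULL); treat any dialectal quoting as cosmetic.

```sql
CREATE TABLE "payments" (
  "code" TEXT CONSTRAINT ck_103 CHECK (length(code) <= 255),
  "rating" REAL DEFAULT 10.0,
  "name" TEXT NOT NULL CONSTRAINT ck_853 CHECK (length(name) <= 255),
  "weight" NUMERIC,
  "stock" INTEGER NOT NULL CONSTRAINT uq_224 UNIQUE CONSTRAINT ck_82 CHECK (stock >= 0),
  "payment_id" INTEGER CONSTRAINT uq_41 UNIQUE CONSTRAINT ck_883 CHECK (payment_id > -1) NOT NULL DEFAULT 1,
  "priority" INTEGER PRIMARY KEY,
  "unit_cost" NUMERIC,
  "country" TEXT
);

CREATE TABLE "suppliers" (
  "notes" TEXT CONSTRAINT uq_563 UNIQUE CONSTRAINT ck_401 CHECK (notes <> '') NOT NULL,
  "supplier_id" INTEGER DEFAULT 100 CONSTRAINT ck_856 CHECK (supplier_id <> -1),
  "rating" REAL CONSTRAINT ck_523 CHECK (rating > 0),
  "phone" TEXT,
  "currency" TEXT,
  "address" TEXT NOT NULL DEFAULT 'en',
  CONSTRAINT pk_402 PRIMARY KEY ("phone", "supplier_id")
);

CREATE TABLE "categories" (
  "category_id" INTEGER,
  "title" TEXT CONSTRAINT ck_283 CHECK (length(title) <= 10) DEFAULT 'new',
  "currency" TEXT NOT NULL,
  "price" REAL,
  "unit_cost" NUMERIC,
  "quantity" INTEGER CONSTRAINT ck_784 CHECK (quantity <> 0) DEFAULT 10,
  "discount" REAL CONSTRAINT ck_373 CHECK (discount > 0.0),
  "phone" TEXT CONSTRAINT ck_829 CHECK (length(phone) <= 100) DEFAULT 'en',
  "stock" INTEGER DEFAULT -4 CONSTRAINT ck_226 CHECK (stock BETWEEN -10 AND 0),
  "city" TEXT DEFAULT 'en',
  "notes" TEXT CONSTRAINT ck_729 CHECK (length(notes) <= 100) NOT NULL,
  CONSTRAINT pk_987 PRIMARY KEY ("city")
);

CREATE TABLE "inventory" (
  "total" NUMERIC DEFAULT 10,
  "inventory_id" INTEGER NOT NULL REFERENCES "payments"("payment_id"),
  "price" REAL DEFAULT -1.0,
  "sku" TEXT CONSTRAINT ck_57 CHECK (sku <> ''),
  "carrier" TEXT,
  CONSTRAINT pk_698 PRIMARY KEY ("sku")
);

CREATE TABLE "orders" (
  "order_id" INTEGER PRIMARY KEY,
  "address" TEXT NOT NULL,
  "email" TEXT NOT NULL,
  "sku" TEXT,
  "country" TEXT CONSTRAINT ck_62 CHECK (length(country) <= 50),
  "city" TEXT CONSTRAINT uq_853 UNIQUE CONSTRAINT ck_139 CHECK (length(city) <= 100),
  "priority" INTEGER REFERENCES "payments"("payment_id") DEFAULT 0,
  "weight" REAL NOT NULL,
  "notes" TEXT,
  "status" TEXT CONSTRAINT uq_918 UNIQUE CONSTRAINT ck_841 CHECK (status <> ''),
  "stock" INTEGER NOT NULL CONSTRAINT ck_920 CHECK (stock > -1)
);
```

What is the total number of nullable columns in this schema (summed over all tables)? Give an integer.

24

payments: 5 nullable (code, rating, weight, unit_cost, country — PK (priority) and explicit NOT NULL columns excluded).
suppliers: 2 nullable (rating, currency — PK (phone, supplier_id) and explicit NOT NULL columns excluded).
categories: 8 nullable (category_id, title, price, unit_cost, quantity, discount, phone, stock — PK (city) and explicit NOT NULL columns excluded).
inventory: 3 nullable (total, price, carrier — PK (sku) and explicit NOT NULL columns excluded).
orders: 6 nullable (sku, country, city, priority, notes, status — PK (order_id) and explicit NOT NULL columns excluded).
Total: 5 + 2 + 8 + 3 + 6 = 24.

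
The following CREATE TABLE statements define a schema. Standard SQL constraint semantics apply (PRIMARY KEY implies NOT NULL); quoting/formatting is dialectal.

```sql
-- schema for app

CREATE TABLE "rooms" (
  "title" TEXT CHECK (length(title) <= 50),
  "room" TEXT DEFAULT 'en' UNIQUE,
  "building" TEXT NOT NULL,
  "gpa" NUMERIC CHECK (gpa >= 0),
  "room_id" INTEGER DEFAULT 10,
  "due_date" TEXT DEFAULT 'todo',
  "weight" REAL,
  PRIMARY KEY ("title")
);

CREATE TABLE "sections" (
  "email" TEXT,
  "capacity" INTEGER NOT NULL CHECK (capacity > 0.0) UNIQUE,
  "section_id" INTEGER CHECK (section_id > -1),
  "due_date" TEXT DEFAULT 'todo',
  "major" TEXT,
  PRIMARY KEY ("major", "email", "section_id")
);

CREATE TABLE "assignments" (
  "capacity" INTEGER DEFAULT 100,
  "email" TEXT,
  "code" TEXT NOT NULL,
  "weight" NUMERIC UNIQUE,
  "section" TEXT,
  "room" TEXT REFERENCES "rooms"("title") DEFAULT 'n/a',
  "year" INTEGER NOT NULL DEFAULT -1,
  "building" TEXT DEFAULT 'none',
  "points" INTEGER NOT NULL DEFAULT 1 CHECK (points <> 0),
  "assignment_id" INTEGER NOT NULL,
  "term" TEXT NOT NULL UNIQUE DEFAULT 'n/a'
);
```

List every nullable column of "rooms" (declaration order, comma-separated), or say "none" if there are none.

room, gpa, room_id, due_date, weight

- title: part of the PRIMARY KEY, which implies NOT NULL → not nullable.
- room: UNIQUE does not imply NOT NULL → nullable.
- building: declared NOT NULL → not nullable.
- gpa: CHECK does not forbid NULL (a CHECK constraint passes when its expression is NULL) → nullable.
- room_id: DEFAULT only fills an omitted column; an explicit NULL is still allowed → nullable.
- due_date: DEFAULT only fills an omitted column; an explicit NULL is still allowed → nullable.
- weight: no NOT NULL constraint applies → nullable.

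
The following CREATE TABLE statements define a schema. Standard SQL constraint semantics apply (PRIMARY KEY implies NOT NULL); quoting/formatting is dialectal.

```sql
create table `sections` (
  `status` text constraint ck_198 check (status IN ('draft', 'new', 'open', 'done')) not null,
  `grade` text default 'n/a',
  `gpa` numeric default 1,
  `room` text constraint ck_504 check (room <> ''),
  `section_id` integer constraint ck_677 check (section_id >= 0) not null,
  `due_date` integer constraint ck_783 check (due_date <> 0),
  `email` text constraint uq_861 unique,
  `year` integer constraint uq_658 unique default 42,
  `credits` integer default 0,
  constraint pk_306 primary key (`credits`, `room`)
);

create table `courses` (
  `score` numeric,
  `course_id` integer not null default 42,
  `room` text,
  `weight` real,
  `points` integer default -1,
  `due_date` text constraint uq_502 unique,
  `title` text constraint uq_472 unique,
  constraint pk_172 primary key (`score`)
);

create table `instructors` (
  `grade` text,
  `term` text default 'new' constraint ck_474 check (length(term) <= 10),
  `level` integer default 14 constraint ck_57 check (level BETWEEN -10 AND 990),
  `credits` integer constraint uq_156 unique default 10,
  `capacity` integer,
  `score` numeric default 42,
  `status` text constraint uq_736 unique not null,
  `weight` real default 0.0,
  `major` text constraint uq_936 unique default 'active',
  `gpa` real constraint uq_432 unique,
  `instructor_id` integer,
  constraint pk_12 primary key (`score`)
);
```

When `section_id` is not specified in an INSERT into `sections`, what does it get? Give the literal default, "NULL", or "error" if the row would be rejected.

error

section_id has no DEFAULT clause.
Omitting it would insert NULL, but it is declared NOT NULL, so the INSERT fails.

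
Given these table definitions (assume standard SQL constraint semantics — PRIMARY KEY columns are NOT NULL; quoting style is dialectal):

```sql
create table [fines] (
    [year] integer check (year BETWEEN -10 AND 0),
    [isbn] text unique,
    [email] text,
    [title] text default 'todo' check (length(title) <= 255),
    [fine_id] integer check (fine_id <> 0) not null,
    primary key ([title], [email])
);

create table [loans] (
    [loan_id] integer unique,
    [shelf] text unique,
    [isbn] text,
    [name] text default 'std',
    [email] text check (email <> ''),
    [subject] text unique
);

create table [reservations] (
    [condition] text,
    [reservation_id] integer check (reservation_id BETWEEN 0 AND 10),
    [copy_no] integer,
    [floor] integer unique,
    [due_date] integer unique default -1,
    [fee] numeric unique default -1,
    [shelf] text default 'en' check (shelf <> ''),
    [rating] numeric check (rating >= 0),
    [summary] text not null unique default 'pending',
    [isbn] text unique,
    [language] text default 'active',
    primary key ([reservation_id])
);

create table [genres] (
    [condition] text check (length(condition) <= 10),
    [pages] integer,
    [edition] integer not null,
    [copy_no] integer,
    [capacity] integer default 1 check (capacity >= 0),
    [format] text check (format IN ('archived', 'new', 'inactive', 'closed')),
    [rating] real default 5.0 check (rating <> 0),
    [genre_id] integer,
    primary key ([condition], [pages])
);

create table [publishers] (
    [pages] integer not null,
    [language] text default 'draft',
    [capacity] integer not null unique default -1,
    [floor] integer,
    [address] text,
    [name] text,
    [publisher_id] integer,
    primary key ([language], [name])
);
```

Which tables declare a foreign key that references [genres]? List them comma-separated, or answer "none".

No REFERENCES clause anywhere in the schema names genres.

none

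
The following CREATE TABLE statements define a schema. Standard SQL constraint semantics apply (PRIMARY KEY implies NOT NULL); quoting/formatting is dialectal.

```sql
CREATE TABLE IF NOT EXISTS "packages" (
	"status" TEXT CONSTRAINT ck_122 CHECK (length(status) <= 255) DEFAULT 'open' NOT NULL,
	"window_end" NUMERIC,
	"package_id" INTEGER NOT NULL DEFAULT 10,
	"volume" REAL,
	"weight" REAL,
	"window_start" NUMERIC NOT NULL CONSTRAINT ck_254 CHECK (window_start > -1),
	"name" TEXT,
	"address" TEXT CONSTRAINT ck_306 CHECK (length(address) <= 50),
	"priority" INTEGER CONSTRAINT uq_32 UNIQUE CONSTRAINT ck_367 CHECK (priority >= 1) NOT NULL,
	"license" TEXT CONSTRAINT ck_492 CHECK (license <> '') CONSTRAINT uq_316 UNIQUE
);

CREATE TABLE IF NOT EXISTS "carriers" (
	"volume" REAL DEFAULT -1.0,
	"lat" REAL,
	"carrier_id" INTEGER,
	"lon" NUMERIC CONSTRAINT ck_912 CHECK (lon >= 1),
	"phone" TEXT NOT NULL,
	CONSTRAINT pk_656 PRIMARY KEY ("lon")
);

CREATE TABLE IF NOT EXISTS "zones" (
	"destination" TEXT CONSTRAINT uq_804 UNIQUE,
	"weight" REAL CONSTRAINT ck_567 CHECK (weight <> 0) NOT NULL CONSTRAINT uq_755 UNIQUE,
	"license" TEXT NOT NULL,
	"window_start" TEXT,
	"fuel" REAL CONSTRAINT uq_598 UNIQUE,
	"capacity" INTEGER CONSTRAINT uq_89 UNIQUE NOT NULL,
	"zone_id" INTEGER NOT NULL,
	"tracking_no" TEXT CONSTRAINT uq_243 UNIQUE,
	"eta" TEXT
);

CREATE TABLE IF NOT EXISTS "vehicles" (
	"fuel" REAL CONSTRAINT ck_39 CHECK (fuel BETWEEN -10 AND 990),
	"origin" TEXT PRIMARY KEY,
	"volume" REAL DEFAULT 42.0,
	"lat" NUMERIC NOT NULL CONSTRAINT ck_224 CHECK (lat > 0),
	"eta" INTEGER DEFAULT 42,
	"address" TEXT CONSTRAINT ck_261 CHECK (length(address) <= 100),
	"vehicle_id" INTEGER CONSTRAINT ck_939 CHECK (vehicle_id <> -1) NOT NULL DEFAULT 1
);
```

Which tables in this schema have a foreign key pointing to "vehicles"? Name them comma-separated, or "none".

none

No REFERENCES clause anywhere in the schema names vehicles.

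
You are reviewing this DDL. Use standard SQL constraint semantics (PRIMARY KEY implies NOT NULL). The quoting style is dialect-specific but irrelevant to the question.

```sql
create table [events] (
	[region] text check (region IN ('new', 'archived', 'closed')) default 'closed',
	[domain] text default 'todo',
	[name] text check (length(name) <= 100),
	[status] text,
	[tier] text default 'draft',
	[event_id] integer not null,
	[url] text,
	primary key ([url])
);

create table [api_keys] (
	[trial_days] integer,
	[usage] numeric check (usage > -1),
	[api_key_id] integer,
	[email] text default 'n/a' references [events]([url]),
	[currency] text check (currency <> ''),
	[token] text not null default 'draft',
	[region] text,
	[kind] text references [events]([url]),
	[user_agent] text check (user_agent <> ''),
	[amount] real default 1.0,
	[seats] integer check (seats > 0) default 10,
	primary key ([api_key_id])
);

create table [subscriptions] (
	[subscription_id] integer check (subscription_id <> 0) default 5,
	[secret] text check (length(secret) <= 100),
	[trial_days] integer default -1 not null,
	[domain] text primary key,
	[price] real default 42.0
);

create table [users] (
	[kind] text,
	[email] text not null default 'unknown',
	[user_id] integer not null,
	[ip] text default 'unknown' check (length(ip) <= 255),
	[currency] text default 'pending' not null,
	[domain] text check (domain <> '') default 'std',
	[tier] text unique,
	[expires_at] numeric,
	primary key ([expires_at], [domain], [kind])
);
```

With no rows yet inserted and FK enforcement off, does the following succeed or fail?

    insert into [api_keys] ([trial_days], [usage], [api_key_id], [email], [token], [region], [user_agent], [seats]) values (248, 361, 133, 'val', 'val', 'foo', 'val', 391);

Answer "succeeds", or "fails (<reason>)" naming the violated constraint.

NOT NULL columns: api_key_id is supplied; token is supplied.
CHECK constraints: 361 satisfies (usage > -1); 'val' satisfies (user_agent <> ''); 391 satisfies (seats > 0).
No constraint is violated.

succeeds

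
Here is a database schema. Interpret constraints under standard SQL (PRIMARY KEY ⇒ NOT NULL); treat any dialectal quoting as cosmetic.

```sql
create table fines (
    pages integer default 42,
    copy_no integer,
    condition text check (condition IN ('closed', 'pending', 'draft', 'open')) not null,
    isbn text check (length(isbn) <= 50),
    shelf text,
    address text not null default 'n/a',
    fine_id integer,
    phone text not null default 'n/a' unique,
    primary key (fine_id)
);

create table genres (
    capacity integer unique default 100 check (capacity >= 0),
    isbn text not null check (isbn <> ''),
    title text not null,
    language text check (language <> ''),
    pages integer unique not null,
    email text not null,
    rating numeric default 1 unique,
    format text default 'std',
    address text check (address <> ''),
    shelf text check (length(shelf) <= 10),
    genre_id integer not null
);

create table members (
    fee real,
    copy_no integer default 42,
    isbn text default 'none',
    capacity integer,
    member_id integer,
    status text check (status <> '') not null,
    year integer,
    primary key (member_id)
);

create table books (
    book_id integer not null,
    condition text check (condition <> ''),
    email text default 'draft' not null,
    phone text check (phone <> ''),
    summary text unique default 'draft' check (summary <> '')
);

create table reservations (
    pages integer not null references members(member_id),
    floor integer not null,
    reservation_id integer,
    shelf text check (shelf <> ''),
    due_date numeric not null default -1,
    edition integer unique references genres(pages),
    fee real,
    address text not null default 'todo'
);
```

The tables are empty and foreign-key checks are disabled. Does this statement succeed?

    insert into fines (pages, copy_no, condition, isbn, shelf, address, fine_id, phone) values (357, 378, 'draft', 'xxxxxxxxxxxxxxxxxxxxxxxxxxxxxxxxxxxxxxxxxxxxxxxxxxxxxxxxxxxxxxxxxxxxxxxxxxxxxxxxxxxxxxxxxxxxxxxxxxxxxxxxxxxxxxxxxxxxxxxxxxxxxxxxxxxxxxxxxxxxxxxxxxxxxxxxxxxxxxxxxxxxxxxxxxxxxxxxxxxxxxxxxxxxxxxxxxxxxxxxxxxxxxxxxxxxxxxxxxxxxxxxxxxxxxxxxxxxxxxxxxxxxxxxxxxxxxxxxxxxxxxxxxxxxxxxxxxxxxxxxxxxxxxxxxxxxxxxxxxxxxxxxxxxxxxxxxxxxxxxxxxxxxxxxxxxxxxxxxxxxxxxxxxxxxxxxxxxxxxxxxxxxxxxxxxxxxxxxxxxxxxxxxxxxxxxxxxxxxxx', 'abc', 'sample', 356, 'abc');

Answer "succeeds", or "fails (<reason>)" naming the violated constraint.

The value 'xxxxxxxxxxxxxxxxxxxxxxxxxxxxxxxxxxxxxxxxxxxxxxxxxxxxxxxxxxxxxxxxxxxxxxxxxxxxxxxxxxxxxxxxxxxxxxxxxxxxxxxxxxxxxxxxxxxxxxxxxxxxxxxxxxxxxxxxxxxxxxxxxxxxxxxxxxxxxxxxxxxxxxxxxxxxxxxxxxxxxxxxxxxxxxxxxxxxxxxxxxxxxxxxxxxxxxxxxxxxxxxxxxxxxxxxxxxxxxxxxxxxxxxxxxxxxxxxxxxxxxxxxxxxxxxxxxxxxxxxxxxxxxxxxxxxxxxxxxxxxxxxxxxxxxxxxxxxxxxxxxxxxxxxxxxxxxxxxxxxxxxxxxxxxxxxxxxxxxxxxxxxxxxxxxxxxxxxxxxxxxxxxxxxxxxxxxxxxxxx' for isbn violates CHECK (length(isbn) <= 50).

fails (CHECK on isbn)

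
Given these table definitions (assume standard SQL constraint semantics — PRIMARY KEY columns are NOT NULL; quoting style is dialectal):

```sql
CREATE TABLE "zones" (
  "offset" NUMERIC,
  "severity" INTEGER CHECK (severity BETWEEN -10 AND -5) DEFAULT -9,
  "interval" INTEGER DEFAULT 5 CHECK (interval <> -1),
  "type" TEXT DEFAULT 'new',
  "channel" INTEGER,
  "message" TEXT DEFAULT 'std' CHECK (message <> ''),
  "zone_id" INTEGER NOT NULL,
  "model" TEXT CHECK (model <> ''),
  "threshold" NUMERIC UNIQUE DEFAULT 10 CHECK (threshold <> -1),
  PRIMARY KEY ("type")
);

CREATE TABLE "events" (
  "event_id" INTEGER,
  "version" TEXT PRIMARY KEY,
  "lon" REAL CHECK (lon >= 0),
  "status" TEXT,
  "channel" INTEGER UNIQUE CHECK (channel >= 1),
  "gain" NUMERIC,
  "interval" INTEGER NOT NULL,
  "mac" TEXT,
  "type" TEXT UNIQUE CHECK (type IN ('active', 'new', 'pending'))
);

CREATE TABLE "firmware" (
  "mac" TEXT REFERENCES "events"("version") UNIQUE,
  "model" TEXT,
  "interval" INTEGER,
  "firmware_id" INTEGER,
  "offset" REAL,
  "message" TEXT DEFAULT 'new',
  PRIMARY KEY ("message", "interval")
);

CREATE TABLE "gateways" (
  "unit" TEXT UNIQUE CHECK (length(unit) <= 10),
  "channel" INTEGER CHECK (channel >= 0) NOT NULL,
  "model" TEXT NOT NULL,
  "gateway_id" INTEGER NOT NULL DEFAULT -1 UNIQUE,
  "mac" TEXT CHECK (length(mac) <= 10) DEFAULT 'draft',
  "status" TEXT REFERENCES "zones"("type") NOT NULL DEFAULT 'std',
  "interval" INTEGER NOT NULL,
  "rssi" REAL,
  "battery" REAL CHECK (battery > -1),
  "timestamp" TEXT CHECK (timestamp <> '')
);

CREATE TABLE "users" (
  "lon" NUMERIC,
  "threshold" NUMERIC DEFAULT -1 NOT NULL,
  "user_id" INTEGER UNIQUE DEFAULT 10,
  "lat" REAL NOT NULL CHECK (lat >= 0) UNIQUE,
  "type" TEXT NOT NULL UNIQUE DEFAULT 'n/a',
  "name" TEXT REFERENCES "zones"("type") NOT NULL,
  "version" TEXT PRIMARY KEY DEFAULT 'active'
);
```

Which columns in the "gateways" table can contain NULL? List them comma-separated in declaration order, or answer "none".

- unit: CHECK does not forbid NULL (a CHECK constraint passes when its expression is NULL) → nullable.
- channel: declared NOT NULL → not nullable.
- model: declared NOT NULL → not nullable.
- gateway_id: declared NOT NULL → not nullable.
- mac: CHECK does not forbid NULL (a CHECK constraint passes when its expression is NULL) → nullable.
- status: declared NOT NULL → not nullable.
- interval: declared NOT NULL → not nullable.
- rssi: no NOT NULL constraint applies → nullable.
- battery: CHECK does not forbid NULL (a CHECK constraint passes when its expression is NULL) → nullable.
- timestamp: CHECK does not forbid NULL (a CHECK constraint passes when its expression is NULL) → nullable.

unit, mac, rssi, battery, timestamp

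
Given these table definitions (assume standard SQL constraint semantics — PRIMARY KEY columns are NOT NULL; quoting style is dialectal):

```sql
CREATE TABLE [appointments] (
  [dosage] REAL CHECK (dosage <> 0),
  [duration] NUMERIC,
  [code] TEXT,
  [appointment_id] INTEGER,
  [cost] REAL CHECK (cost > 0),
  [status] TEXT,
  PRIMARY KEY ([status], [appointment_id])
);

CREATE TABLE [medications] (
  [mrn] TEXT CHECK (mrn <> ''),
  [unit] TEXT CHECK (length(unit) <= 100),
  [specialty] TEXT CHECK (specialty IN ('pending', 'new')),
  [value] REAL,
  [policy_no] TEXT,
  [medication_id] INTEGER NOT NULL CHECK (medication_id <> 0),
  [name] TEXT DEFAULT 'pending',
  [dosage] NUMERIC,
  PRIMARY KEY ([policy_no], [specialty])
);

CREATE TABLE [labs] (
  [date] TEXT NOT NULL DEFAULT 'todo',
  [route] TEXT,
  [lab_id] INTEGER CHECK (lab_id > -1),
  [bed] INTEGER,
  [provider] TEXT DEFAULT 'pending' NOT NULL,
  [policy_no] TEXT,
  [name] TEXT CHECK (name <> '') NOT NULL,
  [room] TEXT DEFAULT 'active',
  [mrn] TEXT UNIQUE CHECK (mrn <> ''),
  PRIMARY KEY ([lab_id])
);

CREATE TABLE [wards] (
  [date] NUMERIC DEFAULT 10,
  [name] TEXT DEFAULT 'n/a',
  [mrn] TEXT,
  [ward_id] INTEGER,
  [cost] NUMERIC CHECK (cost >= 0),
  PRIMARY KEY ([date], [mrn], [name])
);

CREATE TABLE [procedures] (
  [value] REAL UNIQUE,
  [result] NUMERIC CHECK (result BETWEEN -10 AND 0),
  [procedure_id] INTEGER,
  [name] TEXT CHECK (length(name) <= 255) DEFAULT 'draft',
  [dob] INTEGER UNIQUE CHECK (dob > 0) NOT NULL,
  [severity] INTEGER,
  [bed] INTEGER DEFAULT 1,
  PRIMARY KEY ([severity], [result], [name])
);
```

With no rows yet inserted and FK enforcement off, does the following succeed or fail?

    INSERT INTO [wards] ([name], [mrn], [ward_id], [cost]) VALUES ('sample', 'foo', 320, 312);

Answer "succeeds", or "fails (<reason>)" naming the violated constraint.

succeeds

NOT NULL columns: date defaults to 10; mrn is supplied; name is supplied.
CHECK constraints: 312 satisfies (cost >= 0).
No constraint is violated.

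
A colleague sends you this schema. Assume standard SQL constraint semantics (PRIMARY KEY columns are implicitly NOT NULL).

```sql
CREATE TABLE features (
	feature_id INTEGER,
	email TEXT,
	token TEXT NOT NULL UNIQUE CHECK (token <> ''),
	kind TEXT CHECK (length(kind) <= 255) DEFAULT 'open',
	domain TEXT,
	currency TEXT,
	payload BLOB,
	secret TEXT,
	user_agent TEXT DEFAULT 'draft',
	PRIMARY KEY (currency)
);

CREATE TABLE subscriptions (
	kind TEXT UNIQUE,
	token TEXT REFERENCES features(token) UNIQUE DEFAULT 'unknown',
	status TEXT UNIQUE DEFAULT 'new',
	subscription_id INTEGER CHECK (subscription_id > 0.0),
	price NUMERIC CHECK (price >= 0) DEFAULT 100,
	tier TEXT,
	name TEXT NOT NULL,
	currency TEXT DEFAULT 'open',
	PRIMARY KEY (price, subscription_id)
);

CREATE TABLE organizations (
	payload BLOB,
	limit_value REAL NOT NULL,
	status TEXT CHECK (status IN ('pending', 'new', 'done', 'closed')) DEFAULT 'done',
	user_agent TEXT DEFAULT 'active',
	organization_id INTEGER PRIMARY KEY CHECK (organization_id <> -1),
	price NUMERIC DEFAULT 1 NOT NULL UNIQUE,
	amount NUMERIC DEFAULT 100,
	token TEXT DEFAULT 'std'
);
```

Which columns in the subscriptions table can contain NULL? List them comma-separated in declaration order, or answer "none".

- kind: UNIQUE does not imply NOT NULL → nullable.
- token: a foreign key column may be NULL unless separately constrained → nullable.
- status: UNIQUE does not imply NOT NULL → nullable.
- subscription_id: part of the PRIMARY KEY, which implies NOT NULL → not nullable.
- price: part of the PRIMARY KEY, which implies NOT NULL → not nullable.
- tier: no NOT NULL constraint applies → nullable.
- name: declared NOT NULL → not nullable.
- currency: DEFAULT only fills an omitted column; an explicit NULL is still allowed → nullable.

kind, token, status, tier, currency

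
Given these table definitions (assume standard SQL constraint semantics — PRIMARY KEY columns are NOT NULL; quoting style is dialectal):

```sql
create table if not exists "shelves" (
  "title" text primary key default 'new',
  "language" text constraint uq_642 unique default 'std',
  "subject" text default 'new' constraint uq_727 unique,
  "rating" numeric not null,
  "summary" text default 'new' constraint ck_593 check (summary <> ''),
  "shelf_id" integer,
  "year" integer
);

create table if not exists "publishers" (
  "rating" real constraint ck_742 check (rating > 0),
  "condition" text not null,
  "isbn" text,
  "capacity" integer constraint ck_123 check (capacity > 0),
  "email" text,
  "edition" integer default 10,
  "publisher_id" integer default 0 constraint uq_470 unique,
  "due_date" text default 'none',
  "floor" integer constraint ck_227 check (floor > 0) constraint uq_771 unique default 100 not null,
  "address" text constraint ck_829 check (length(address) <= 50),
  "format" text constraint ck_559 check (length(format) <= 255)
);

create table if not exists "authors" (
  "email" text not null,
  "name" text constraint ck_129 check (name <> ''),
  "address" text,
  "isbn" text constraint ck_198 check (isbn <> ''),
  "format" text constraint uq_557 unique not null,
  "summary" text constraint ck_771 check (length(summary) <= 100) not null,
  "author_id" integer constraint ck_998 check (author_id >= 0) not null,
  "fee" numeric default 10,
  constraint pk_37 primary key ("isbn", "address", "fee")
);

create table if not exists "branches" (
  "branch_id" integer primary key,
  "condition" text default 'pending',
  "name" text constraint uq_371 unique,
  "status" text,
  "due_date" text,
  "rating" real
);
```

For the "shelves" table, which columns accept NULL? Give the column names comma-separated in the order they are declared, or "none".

language, subject, summary, shelf_id, year

- title: part of the PRIMARY KEY, which implies NOT NULL → not nullable.
- language: UNIQUE does not imply NOT NULL → nullable.
- subject: UNIQUE does not imply NOT NULL → nullable.
- rating: declared NOT NULL → not nullable.
- summary: CHECK does not forbid NULL (a CHECK constraint passes when its expression is NULL) → nullable.
- shelf_id: no NOT NULL constraint applies → nullable.
- year: no NOT NULL constraint applies → nullable.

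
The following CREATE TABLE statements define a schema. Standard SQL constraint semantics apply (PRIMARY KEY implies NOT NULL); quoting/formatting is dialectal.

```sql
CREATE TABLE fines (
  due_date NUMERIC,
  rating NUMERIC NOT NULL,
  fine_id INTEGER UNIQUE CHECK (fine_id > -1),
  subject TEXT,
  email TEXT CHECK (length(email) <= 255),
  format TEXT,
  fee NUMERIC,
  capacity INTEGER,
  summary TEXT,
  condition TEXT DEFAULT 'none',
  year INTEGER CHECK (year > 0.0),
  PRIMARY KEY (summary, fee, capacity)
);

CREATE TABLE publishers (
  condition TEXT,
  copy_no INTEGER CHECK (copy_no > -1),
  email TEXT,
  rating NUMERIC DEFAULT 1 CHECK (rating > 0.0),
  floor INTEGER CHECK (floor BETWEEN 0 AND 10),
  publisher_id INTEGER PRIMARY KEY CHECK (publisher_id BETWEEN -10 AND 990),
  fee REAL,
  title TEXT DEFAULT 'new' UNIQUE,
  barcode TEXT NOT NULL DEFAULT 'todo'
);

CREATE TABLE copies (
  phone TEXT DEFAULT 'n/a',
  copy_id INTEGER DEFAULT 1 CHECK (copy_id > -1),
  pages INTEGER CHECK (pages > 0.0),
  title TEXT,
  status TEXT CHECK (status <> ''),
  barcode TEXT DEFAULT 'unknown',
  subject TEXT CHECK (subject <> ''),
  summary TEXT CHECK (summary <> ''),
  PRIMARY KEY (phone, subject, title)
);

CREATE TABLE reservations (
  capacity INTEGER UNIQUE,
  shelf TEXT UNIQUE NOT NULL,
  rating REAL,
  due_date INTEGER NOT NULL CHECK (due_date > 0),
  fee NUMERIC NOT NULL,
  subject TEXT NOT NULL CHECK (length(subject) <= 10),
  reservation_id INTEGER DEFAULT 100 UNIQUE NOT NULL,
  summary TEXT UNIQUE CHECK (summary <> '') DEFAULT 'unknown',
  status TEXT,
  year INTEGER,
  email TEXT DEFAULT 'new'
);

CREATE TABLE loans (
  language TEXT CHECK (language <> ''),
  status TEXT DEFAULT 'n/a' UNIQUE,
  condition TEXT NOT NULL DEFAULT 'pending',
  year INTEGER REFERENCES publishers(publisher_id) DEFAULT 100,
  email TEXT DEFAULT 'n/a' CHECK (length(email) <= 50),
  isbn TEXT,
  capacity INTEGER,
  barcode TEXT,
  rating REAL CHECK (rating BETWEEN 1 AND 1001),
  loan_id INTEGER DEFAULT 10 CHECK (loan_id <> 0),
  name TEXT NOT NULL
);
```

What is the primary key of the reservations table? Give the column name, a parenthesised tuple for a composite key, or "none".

none

No column is declared PRIMARY KEY inline, and there is no table-level PRIMARY KEY clause in reservations.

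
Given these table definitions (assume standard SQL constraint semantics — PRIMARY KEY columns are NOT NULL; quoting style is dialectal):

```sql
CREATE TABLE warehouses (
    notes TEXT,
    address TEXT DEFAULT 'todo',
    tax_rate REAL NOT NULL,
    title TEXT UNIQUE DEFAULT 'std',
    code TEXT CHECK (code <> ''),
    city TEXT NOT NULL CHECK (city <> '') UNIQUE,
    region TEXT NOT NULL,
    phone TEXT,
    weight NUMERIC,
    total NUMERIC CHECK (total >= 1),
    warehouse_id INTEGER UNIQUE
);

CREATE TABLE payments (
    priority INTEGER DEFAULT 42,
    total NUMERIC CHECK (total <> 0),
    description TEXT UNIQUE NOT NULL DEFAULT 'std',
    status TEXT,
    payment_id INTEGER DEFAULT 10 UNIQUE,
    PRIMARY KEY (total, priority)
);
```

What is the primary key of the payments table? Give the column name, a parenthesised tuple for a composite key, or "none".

A table-level PRIMARY KEY clause names 2 columns: total, priority.
This is a composite key — the combination is unique, not each column individually.

(total, priority)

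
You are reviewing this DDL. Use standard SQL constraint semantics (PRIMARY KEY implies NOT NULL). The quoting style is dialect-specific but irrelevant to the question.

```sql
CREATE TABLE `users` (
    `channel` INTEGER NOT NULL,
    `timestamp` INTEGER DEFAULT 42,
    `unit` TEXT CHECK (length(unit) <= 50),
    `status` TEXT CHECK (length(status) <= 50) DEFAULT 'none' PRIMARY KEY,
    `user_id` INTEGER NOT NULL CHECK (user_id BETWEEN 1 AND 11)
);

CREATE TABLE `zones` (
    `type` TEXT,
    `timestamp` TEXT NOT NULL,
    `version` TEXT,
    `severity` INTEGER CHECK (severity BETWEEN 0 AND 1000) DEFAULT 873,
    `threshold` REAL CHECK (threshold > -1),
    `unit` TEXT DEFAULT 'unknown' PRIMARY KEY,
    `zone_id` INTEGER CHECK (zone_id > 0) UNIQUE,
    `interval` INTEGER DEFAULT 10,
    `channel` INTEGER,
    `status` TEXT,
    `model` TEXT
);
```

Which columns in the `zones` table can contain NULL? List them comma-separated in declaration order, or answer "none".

- type: no NOT NULL constraint applies → nullable.
- timestamp: declared NOT NULL → not nullable.
- version: no NOT NULL constraint applies → nullable.
- severity: CHECK does not forbid NULL (a CHECK constraint passes when its expression is NULL) → nullable.
- threshold: CHECK does not forbid NULL (a CHECK constraint passes when its expression is NULL) → nullable.
- unit: part of the PRIMARY KEY, which implies NOT NULL → not nullable.
- zone_id: CHECK does not forbid NULL (a CHECK constraint passes when its expression is NULL) → nullable.
- interval: DEFAULT only fills an omitted column; an explicit NULL is still allowed → nullable.
- channel: no NOT NULL constraint applies → nullable.
- status: no NOT NULL constraint applies → nullable.
- model: no NOT NULL constraint applies → nullable.

type, version, severity, threshold, zone_id, interval, channel, status, model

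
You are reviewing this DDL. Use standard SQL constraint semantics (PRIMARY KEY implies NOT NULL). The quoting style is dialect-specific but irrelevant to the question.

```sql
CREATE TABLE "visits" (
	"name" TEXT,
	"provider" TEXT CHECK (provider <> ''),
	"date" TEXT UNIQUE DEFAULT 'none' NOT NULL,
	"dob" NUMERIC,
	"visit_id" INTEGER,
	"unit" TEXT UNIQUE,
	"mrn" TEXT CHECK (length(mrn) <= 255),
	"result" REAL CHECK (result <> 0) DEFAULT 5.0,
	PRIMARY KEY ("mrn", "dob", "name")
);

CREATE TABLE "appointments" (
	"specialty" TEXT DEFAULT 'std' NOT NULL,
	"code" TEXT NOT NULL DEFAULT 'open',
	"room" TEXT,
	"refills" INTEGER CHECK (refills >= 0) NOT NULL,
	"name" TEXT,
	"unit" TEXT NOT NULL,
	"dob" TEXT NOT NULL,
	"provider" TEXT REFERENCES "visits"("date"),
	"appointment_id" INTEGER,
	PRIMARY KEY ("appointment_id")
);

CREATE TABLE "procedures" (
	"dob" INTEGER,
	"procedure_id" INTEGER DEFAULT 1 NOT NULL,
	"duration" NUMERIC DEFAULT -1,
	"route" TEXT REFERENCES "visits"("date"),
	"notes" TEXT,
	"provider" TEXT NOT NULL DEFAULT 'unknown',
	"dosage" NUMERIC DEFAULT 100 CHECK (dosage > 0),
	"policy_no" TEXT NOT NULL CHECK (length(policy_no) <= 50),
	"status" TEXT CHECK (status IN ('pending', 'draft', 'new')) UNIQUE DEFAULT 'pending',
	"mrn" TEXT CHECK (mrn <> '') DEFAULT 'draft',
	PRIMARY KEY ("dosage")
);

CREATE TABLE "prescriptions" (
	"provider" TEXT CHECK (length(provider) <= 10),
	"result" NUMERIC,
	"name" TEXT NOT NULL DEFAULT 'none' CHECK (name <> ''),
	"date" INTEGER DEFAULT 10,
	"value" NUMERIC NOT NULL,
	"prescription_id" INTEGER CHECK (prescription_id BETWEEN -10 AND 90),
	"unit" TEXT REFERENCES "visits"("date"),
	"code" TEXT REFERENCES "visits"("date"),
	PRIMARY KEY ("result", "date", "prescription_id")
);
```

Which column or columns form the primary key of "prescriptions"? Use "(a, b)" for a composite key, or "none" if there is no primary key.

A table-level PRIMARY KEY clause names 3 columns: result, date, prescription_id.
This is a composite key — the combination is unique, not each column individually.

(result, date, prescription_id)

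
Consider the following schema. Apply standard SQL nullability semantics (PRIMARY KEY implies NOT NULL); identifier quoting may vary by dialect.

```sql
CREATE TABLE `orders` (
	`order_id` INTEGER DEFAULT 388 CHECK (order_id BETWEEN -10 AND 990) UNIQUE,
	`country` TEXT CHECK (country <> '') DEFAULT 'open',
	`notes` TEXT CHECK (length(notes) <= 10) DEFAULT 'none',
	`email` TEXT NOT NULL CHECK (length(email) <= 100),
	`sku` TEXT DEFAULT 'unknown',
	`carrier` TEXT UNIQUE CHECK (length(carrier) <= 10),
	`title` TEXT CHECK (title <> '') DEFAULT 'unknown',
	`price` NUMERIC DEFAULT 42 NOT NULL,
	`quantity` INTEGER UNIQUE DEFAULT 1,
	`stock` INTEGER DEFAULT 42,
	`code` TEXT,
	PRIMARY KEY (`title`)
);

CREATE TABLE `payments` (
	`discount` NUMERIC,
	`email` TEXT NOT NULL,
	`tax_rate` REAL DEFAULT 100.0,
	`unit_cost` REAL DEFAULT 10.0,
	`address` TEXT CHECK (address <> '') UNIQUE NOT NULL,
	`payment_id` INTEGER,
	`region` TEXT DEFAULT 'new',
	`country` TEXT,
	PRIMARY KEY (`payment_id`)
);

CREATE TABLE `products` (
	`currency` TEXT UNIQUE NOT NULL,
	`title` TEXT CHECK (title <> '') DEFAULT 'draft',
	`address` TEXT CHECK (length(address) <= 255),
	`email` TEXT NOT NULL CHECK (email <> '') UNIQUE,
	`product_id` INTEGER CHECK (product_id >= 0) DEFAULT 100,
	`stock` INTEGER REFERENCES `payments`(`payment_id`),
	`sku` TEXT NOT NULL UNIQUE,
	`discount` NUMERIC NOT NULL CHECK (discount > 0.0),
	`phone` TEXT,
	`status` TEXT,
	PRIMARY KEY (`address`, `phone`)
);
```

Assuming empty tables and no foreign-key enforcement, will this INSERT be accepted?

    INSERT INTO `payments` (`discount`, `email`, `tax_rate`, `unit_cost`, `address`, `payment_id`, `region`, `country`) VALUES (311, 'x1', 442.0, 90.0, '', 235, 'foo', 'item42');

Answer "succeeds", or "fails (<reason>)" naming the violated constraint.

The value '' for address violates CHECK (address <> '').

fails (CHECK on address)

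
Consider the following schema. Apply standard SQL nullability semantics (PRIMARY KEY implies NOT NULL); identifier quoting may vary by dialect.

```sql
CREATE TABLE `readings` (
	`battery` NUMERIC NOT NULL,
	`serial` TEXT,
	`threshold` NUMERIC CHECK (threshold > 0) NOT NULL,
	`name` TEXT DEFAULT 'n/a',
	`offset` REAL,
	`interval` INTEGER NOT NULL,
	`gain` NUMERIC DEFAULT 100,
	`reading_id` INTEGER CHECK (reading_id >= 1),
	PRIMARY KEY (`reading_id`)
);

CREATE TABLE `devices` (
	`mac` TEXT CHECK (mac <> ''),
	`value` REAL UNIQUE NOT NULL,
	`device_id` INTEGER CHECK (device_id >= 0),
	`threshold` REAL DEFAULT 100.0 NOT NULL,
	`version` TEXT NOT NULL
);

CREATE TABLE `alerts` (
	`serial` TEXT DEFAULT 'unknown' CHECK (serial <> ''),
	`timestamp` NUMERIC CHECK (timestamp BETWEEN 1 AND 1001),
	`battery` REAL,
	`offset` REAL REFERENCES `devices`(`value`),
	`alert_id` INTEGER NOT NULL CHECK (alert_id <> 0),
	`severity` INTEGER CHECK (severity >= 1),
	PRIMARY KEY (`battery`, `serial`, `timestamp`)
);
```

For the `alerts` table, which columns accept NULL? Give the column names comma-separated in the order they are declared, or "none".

- serial: part of the PRIMARY KEY, which implies NOT NULL → not nullable.
- timestamp: part of the PRIMARY KEY, which implies NOT NULL → not nullable.
- battery: part of the PRIMARY KEY, which implies NOT NULL → not nullable.
- offset: a foreign key column may be NULL unless separately constrained → nullable.
- alert_id: declared NOT NULL → not nullable.
- severity: CHECK does not forbid NULL (a CHECK constraint passes when its expression is NULL) → nullable.

offset, severity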